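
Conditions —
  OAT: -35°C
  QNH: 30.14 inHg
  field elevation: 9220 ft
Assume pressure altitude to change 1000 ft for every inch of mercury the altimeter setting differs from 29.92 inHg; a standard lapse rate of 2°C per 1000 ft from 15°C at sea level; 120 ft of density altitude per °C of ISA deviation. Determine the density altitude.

Pressure altitude = 9220 + (29.92 − 30.14) × 1000 = 9220 + (-220) = 9000 ft.
ISA temperature at 9000 ft = 15 − 2 × (9000/1000) = -3°C.
ISA deviation = -35 − (-3) = -32°C.
Density altitude = 9000 + 120 × (-32) = 5160 ft.

5160 ft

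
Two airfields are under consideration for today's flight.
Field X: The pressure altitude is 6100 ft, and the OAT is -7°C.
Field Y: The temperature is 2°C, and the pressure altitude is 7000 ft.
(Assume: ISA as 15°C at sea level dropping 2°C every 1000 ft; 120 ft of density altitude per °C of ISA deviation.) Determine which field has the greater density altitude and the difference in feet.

Field Y by 2196 ft

Field X: ISA temp = 2.8°C, deviation -9.8°C, DA = 6100 + 120 × (-9.8) = 4924 ft.
Field Y: ISA temp = 1°C, deviation +1°C, DA = 7000 + 120 × 1 = 7120 ft.
Field Y is higher by 7120 − 4924 = 2196 ft.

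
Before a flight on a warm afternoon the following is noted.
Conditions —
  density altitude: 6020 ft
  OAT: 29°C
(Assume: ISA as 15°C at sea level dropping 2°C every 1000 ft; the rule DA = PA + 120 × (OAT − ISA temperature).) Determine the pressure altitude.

DA = PA + 120 × (OAT − (15 − 2·PA/1000)) = PA + 120·OAT − 1800 + 0.24·PA = 1.24·PA + 120·OAT − 1800.
So 1.24·PA = 6020 − 120 × 29 + 1800 = 4340.
PA = 4340 / 1.24 = 3500 ft.

3500 ft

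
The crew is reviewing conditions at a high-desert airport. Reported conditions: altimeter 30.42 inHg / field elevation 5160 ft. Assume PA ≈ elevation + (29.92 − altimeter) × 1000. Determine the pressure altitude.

4660 ft

Pressure correction = (29.92 − 30.42) × 1000 = -500 ft.
Pressure altitude = 5160 + (-500) = 4660 ft.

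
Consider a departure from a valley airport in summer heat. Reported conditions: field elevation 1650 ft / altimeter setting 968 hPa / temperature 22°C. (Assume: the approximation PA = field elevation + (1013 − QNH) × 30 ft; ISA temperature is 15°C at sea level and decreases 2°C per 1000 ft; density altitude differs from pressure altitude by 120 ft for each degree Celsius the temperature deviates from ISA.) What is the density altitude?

4560 ft

Pressure altitude = 1650 + (1013 − 968) × 30 = 1650 + (+1350) = 3000 ft.
ISA temperature at 3000 ft = 15 − 2 × (3000/1000) = 9°C.
ISA deviation = 22 − 9 = +13°C.
Density altitude = 3000 + 120 × (13) = 4560 ft.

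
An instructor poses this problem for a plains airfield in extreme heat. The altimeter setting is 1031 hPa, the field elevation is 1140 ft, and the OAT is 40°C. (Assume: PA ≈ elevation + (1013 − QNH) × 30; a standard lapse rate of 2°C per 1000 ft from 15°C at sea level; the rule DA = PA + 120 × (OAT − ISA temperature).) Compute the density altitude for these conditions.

3744 ft

Pressure altitude = 1140 + (1013 − 1031) × 30 = 1140 + (-540) = 600 ft.
ISA temperature at 600 ft = 15 − 2 × (600/1000) = 13.8°C.
ISA deviation = 40 − 13.8 = +26.2°C.
Density altitude = 600 + 120 × (26.2) = 3744 ft.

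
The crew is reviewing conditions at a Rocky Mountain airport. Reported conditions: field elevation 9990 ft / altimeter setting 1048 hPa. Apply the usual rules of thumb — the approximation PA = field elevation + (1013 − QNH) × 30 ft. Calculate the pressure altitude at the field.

8940 ft

Pressure correction = (1013 − 1048) × 30 = -1050 ft.
Pressure altitude = 9990 + (-1050) = 8940 ft.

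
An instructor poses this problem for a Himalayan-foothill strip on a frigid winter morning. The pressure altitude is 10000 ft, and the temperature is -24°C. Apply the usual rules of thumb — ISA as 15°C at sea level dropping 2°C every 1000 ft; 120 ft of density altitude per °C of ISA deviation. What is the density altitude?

7720 ft

ISA temperature at 10000 ft = 15 − 2 × (10000/1000) = -5°C.
ISA deviation = -24 − (-5) = -19°C.
Density altitude = 10000 + 120 × (-19) = 10000 + (-2280) = 7720 ft.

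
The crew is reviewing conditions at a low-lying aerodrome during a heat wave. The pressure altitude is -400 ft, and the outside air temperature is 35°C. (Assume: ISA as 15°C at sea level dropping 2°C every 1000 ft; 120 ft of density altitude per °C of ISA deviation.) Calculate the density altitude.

1904 ft

ISA temperature at -400 ft = 15 − 2 × (-400/1000) = 15.8°C.
ISA deviation = 35 − 15.8 = +19.2°C.
Density altitude = -400 + 120 × (19.2) = -400 + (+2304) = 1904 ft.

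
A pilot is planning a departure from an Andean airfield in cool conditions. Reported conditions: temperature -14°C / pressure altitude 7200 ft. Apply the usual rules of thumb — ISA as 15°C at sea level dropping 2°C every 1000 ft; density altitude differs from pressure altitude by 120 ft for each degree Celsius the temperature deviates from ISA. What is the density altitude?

ISA temperature at 7200 ft = 15 − 2 × (7200/1000) = 0.6°C.
ISA deviation = -14 − 0.6 = -14.6°C.
Density altitude = 7200 + 120 × (-14.6) = 7200 + (-1752) = 5448 ft.

5448 ft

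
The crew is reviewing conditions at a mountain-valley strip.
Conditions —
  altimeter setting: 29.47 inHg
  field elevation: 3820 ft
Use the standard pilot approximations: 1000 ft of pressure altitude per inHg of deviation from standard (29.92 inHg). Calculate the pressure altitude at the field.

4270 ft

Pressure correction = (29.92 − 29.47) × 1000 = +450 ft.
Pressure altitude = 3820 + (+450) = 4270 ft.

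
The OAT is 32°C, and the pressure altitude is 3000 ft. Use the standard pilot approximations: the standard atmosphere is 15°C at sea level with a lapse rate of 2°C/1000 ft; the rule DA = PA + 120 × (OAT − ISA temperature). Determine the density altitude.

5760 ft

ISA temperature at 3000 ft = 15 − 2 × (3000/1000) = 9°C.
ISA deviation = 32 − 9 = +23°C.
Density altitude = 3000 + 120 × (23) = 3000 + (+2760) = 5760 ft.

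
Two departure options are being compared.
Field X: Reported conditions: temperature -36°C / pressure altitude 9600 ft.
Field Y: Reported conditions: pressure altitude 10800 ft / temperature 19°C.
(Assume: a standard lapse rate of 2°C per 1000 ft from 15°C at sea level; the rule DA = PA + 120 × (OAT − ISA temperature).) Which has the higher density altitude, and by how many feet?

Field X: ISA temp = -4.2°C, deviation -31.8°C, DA = 9600 + 120 × (-31.8) = 5784 ft.
Field Y: ISA temp = -6.6°C, deviation +25.6°C, DA = 10800 + 120 × 25.6 = 13872 ft.
Field Y is higher by 13872 − 5784 = 8088 ft.

Field Y by 8088 ft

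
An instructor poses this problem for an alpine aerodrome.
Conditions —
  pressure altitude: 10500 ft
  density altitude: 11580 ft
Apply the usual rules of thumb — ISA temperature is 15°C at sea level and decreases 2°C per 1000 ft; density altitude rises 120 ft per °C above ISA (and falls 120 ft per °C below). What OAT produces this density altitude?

3°C

Density altitude − pressure altitude = 11580 − 10500 = +1080 ft.
At 120 ft/°C that is an ISA deviation of 1080/120 = +9°C.
ISA temperature at 10500 ft = 15 − 2 × (10500/1000) = -6°C.
OAT = ISA + deviation = -6 + (+9) = 3°C.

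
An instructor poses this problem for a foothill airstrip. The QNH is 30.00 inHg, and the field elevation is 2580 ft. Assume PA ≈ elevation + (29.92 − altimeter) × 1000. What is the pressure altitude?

Pressure correction = (29.92 − 30.00) × 1000 = -80 ft.
Pressure altitude = 2580 + (-80) = 2500 ft.

2500 ft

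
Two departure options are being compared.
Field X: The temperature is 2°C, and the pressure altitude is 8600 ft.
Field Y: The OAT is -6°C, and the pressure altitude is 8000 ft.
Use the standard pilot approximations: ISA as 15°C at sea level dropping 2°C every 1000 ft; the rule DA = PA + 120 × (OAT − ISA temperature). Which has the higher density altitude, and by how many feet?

Field X: ISA temp = -2.2°C, deviation +4.2°C, DA = 8600 + 120 × 4.2 = 9104 ft.
Field Y: ISA temp = -1°C, deviation -5°C, DA = 8000 + 120 × (-5) = 7400 ft.
Field X is higher by 9104 − 7400 = 1704 ft.

Field X by 1704 ft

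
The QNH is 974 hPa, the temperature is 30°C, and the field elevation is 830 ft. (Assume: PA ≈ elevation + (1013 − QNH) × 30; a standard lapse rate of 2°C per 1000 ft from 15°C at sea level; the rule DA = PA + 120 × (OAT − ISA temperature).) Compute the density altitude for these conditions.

Pressure altitude = 830 + (1013 − 974) × 30 = 830 + (+1170) = 2000 ft.
ISA temperature at 2000 ft = 15 − 2 × (2000/1000) = 11°C.
ISA deviation = 30 − 11 = +19°C.
Density altitude = 2000 + 120 × (19) = 4280 ft.

4280 ft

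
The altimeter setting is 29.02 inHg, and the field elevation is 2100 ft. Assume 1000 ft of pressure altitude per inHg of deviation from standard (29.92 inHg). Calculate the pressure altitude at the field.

3000 ft

Pressure correction = (29.92 − 29.02) × 1000 = +900 ft.
Pressure altitude = 2100 + (+900) = 3000 ft.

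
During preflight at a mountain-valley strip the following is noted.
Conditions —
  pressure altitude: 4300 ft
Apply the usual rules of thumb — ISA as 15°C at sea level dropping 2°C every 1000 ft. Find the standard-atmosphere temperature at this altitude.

ISA temperature = 15 − 2 × (4300/1000) = 15 − 8.6 = 6.4°C.

6.4°C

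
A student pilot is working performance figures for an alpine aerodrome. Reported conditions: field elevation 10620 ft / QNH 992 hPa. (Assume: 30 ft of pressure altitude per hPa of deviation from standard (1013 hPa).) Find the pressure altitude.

11250 ft

Pressure correction = (1013 − 992) × 30 = +630 ft.
Pressure altitude = 10620 + (+630) = 11250 ft.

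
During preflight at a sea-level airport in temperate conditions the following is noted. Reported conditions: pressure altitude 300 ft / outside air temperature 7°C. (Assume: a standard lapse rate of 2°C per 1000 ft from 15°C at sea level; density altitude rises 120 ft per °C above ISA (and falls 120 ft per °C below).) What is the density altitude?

ISA temperature at 300 ft = 15 − 2 × (300/1000) = 14.4°C.
ISA deviation = 7 − 14.4 = -7.4°C.
Density altitude = 300 + 120 × (-7.4) = 300 + (-888) = -588 ft.

-588 ft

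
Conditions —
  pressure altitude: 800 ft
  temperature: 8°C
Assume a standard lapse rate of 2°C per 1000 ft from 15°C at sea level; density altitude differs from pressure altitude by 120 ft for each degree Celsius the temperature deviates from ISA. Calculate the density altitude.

152 ft

ISA temperature at 800 ft = 15 − 2 × (800/1000) = 13.4°C.
ISA deviation = 8 − 13.4 = -5.4°C.
Density altitude = 800 + 120 × (-5.4) = 800 + (-648) = 152 ft.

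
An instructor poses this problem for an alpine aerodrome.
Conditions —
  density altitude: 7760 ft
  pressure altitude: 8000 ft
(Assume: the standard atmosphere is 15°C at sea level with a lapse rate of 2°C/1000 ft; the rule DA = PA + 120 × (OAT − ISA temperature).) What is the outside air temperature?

-3°C

Density altitude − pressure altitude = 7760 − 8000 = -240 ft.
At 120 ft/°C that is an ISA deviation of -240/120 = -2°C.
ISA temperature at 8000 ft = 15 − 2 × (8000/1000) = -1°C.
OAT = ISA + deviation = -1 + (-2) = -3°C.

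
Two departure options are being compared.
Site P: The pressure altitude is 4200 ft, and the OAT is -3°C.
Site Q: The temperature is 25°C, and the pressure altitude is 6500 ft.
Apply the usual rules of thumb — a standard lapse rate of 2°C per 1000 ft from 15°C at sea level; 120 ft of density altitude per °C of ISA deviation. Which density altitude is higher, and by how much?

Site Q by 6212 ft

Site P: ISA temp = 6.6°C, deviation -9.6°C, DA = 4200 + 120 × (-9.6) = 3048 ft.
Site Q: ISA temp = 2°C, deviation +23°C, DA = 6500 + 120 × 23 = 9260 ft.
Site Q is higher by 9260 − 3048 = 6212 ft.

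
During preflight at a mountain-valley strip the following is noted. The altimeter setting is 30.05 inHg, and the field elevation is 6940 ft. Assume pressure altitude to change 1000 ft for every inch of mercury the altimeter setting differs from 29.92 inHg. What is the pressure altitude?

Pressure correction = (29.92 − 30.05) × 1000 = -130 ft.
Pressure altitude = 6940 + (-130) = 6810 ft.

6810 ft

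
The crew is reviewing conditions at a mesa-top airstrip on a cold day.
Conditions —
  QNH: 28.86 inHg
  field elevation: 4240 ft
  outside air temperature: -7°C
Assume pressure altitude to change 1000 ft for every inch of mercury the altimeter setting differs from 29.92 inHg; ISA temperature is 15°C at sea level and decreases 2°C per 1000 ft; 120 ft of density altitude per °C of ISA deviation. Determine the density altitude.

3932 ft

Pressure altitude = 4240 + (29.92 − 28.86) × 1000 = 4240 + (+1060) = 5300 ft.
ISA temperature at 5300 ft = 15 − 2 × (5300/1000) = 4.4°C.
ISA deviation = -7 − 4.4 = -11.4°C.
Density altitude = 5300 + 120 × (-11.4) = 3932 ft.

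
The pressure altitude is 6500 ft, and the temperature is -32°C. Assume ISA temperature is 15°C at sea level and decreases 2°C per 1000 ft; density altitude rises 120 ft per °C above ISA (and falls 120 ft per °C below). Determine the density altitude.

ISA temperature at 6500 ft = 15 − 2 × (6500/1000) = 2°C.
ISA deviation = -32 − 2 = -34°C.
Density altitude = 6500 + 120 × (-34) = 6500 + (-4080) = 2420 ft.

2420 ft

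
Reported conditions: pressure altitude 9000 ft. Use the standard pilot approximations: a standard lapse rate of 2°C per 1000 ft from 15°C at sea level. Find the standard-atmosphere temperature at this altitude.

-3°C

ISA temperature = 15 − 2 × (9000/1000) = 15 − 18 = -3°C.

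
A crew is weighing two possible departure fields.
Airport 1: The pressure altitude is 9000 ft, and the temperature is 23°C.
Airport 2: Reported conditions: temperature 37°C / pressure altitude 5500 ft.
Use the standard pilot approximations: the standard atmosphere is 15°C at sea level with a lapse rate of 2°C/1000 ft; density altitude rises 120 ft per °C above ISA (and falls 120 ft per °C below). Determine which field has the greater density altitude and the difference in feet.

Airport 1: ISA temp = -3°C, deviation +26°C, DA = 9000 + 120 × 26 = 12120 ft.
Airport 2: ISA temp = 4°C, deviation +33°C, DA = 5500 + 120 × 33 = 9460 ft.
Airport 1 is higher by 12120 − 9460 = 2660 ft.

Airport 1 by 2660 ft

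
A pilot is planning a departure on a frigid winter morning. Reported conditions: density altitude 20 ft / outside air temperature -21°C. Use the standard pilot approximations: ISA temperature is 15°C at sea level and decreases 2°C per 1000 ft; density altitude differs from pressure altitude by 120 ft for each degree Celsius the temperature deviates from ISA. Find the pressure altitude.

DA = PA + 120 × (OAT − (15 − 2·PA/1000)) = PA + 120·OAT − 1800 + 0.24·PA = 1.24·PA + 120·OAT − 1800.
So 1.24·PA = 20 − 120 × (-21) + 1800 = 4340.
PA = 4340 / 1.24 = 3500 ft.

3500 ft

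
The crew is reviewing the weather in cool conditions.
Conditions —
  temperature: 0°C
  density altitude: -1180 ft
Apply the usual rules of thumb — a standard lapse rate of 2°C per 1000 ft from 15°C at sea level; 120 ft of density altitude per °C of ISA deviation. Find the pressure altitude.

500 ft

DA = PA + 120 × (OAT − (15 − 2·PA/1000)) = PA + 120·OAT − 1800 + 0.24·PA = 1.24·PA + 120·OAT − 1800.
So 1.24·PA = -1180 − 120 × 0 + 1800 = 620.
PA = 620 / 1.24 = 500 ft.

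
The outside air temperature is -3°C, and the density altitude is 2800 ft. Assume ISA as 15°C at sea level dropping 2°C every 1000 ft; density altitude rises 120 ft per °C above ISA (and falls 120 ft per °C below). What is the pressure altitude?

4000 ft

DA = PA + 120 × (OAT − (15 − 2·PA/1000)) = PA + 120·OAT − 1800 + 0.24·PA = 1.24·PA + 120·OAT − 1800.
So 1.24·PA = 2800 − 120 × (-3) + 1800 = 4960.
PA = 4960 / 1.24 = 4000 ft.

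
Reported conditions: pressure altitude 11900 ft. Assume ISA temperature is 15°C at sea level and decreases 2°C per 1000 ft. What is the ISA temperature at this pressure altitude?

-8.8°C

ISA temperature = 15 − 2 × (11900/1000) = 15 − 23.8 = -8.8°C.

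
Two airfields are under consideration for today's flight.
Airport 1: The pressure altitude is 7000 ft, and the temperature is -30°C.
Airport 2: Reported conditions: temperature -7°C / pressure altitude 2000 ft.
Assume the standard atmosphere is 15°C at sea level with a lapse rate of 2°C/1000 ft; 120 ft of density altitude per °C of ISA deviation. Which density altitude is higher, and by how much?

Airport 1 by 3440 ft

Airport 1: ISA temp = 1°C, deviation -31°C, DA = 7000 + 120 × (-31) = 3280 ft.
Airport 2: ISA temp = 11°C, deviation -18°C, DA = 2000 + 120 × (-18) = -160 ft.
Airport 1 is higher by 3280 − (-160) = 3440 ft.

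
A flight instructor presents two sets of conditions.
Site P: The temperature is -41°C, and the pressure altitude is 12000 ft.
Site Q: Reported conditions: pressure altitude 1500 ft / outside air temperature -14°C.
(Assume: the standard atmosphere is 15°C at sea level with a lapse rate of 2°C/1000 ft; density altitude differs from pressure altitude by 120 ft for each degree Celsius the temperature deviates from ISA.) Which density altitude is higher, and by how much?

Site P: ISA temp = -9°C, deviation -32°C, DA = 12000 + 120 × (-32) = 8160 ft.
Site Q: ISA temp = 12°C, deviation -26°C, DA = 1500 + 120 × (-26) = -1620 ft.
Site P is higher by 8160 − (-1620) = 9780 ft.

Site P by 9780 ft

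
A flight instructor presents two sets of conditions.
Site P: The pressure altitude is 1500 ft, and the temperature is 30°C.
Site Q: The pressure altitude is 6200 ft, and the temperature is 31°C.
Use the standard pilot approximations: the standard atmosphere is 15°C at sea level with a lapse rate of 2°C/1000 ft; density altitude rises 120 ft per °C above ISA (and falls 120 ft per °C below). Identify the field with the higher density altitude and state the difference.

Site P: ISA temp = 12°C, deviation +18°C, DA = 1500 + 120 × 18 = 3660 ft.
Site Q: ISA temp = 2.6°C, deviation +28.4°C, DA = 6200 + 120 × 28.4 = 9608 ft.
Site Q is higher by 9608 − 3660 = 5948 ft.

Site Q by 5948 ft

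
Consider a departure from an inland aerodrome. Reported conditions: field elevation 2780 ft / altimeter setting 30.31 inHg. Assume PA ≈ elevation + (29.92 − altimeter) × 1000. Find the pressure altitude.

2390 ft

Pressure correction = (29.92 − 30.31) × 1000 = -390 ft.
Pressure altitude = 2780 + (-390) = 2390 ft.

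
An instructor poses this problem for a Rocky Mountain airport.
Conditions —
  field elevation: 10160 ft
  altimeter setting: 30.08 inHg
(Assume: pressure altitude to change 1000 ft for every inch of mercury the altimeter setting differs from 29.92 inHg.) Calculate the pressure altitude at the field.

10000 ft

Pressure correction = (29.92 − 30.08) × 1000 = -160 ft.
Pressure altitude = 10160 + (-160) = 10000 ft.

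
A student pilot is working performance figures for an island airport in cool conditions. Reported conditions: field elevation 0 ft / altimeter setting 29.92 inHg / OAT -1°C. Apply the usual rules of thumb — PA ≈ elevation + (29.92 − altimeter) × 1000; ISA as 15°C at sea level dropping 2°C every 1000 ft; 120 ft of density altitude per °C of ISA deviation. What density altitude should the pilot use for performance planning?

-1920 ft

Pressure altitude = 0 + (29.92 − 29.92) × 1000 = 0 + (0) = 0 ft.
ISA temperature at 0 ft = 15 − 2 × (0/1000) = 15°C.
ISA deviation = -1 − 15 = -16°C.
Density altitude = 0 + 120 × (-16) = -1920 ft.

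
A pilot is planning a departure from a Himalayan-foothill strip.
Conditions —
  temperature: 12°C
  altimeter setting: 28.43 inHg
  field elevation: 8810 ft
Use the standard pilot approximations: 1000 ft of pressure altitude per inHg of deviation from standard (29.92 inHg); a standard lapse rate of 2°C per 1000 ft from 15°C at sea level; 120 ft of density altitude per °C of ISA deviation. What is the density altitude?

Pressure altitude = 8810 + (29.92 − 28.43) × 1000 = 8810 + (+1490) = 10300 ft.
ISA temperature at 10300 ft = 15 − 2 × (10300/1000) = -5.6°C.
ISA deviation = 12 − (-5.6) = +17.6°C.
Density altitude = 10300 + 120 × (17.6) = 12412 ft.

12412 ft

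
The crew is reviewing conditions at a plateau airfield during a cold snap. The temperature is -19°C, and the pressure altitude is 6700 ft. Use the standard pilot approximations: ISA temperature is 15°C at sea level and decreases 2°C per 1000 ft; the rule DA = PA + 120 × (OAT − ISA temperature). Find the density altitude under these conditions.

4228 ft

ISA temperature at 6700 ft = 15 − 2 × (6700/1000) = 1.6°C.
ISA deviation = -19 − 1.6 = -20.6°C.
Density altitude = 6700 + 120 × (-20.6) = 6700 + (-2472) = 4228 ft.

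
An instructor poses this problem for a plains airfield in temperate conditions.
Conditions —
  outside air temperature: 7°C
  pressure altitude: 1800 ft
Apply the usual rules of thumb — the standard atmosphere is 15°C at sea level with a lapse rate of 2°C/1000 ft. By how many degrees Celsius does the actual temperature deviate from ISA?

ISA temperature at 1800 ft = 15 − 2 × (1800/1000) = 11.4°C.
Deviation = OAT − ISA = 7 − 11.4 = -4.4°C.

ISA-4.4°C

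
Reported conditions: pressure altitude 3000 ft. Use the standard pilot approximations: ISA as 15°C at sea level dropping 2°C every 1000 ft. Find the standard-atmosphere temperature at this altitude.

9°C

ISA temperature = 15 − 2 × (3000/1000) = 15 − 6 = 9°C.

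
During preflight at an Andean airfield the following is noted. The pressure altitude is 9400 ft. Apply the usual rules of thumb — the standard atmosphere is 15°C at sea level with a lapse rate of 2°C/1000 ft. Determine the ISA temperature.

-3.8°C

ISA temperature = 15 − 2 × (9400/1000) = 15 − 18.8 = -3.8°C.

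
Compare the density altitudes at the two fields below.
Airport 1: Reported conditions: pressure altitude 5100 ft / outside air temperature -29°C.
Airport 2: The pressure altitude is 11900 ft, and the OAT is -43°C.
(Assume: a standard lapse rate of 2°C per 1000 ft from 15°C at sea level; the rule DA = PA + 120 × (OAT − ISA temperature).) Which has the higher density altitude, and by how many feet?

Airport 2 by 6752 ft

Airport 1: ISA temp = 4.8°C, deviation -33.8°C, DA = 5100 + 120 × (-33.8) = 1044 ft.
Airport 2: ISA temp = -8.8°C, deviation -34.2°C, DA = 11900 + 120 × (-34.2) = 7796 ft.
Airport 2 is higher by 7796 − 1044 = 6752 ft.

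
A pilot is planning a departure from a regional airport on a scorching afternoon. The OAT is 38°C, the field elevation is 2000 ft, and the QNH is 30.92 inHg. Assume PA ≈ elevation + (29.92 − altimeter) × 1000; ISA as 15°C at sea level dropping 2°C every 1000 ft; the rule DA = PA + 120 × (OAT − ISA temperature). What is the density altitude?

Pressure altitude = 2000 + (29.92 − 30.92) × 1000 = 2000 + (-1000) = 1000 ft.
ISA temperature at 1000 ft = 15 − 2 × (1000/1000) = 13°C.
ISA deviation = 38 − 13 = +25°C.
Density altitude = 1000 + 120 × (25) = 4000 ft.

4000 ft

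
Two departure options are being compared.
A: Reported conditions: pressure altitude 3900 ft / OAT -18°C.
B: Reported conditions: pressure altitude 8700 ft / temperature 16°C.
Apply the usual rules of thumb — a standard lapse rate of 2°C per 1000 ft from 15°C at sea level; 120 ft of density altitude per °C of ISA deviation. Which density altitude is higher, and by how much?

A: ISA temp = 7.2°C, deviation -25.2°C, DA = 3900 + 120 × (-25.2) = 876 ft.
B: ISA temp = -2.4°C, deviation +18.4°C, DA = 8700 + 120 × 18.4 = 10908 ft.
B is higher by 10908 − 876 = 10032 ft.

B by 10032 ft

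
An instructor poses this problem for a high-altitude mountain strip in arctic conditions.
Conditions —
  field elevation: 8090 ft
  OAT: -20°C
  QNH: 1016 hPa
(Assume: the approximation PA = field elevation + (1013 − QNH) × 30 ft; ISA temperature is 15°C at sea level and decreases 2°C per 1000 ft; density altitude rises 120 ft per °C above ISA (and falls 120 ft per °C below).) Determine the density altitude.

Pressure altitude = 8090 + (1013 − 1016) × 30 = 8090 + (-90) = 8000 ft.
ISA temperature at 8000 ft = 15 − 2 × (8000/1000) = -1°C.
ISA deviation = -20 − (-1) = -19°C.
Density altitude = 8000 + 120 × (-19) = 5720 ft.

5720 ft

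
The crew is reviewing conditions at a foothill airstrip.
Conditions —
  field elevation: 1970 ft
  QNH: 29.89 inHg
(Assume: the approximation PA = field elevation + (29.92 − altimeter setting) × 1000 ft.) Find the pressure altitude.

2000 ft

Pressure correction = (29.92 − 29.89) × 1000 = +30 ft.
Pressure altitude = 1970 + (+30) = 2000 ft.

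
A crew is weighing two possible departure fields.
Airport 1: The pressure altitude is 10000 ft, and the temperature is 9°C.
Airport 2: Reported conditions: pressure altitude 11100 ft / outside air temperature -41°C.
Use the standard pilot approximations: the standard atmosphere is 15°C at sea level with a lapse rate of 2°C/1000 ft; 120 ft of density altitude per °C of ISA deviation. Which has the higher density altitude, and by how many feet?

Airport 1 by 4636 ft

Airport 1: ISA temp = -5°C, deviation +14°C, DA = 10000 + 120 × 14 = 11680 ft.
Airport 2: ISA temp = -7.2°C, deviation -33.8°C, DA = 11100 + 120 × (-33.8) = 7044 ft.
Airport 1 is higher by 11680 − 7044 = 4636 ft.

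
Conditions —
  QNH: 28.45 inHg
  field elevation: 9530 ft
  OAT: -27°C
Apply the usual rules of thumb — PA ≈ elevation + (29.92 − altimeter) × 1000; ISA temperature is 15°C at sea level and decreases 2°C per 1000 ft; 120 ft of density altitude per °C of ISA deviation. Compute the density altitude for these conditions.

8600 ft

Pressure altitude = 9530 + (29.92 − 28.45) × 1000 = 9530 + (+1470) = 11000 ft.
ISA temperature at 11000 ft = 15 − 2 × (11000/1000) = -7°C.
ISA deviation = -27 − (-7) = -20°C.
Density altitude = 11000 + 120 × (-20) = 8600 ft.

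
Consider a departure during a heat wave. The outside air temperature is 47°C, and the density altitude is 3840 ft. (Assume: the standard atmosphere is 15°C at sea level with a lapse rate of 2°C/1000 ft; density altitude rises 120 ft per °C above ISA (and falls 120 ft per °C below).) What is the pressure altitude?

0 ft

DA = PA + 120 × (OAT − (15 − 2·PA/1000)) = PA + 120·OAT − 1800 + 0.24·PA = 1.24·PA + 120·OAT − 1800.
So 1.24·PA = 3840 − 120 × 47 + 1800 = 0.
PA = 0 / 1.24 = 0 ft.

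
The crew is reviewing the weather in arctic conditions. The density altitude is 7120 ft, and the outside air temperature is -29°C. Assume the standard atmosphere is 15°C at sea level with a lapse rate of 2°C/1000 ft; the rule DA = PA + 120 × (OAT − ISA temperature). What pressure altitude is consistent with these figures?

DA = PA + 120 × (OAT − (15 − 2·PA/1000)) = PA + 120·OAT − 1800 + 0.24·PA = 1.24·PA + 120·OAT − 1800.
So 1.24·PA = 7120 − 120 × (-29) + 1800 = 12400.
PA = 12400 / 1.24 = 10000 ft.

10000 ft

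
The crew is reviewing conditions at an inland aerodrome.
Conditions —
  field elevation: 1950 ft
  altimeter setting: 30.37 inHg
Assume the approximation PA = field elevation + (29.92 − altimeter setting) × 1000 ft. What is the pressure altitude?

Pressure correction = (29.92 − 30.37) × 1000 = -450 ft.
Pressure altitude = 1950 + (-450) = 1500 ft.

1500 ft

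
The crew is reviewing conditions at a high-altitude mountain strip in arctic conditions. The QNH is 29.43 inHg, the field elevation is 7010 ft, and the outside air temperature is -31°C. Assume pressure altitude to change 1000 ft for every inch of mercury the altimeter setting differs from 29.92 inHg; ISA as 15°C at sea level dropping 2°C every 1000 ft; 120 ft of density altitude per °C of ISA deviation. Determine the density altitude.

3780 ft

Pressure altitude = 7010 + (29.92 − 29.43) × 1000 = 7010 + (+490) = 7500 ft.
ISA temperature at 7500 ft = 15 − 2 × (7500/1000) = 0°C.
ISA deviation = -31 − 0 = -31°C.
Density altitude = 7500 + 120 × (-31) = 3780 ft.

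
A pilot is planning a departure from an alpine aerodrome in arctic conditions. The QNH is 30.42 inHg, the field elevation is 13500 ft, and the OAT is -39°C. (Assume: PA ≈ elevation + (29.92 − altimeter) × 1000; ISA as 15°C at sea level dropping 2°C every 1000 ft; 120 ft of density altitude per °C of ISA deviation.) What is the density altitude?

Pressure altitude = 13500 + (29.92 − 30.42) × 1000 = 13500 + (-500) = 13000 ft.
ISA temperature at 13000 ft = 15 − 2 × (13000/1000) = -11°C.
ISA deviation = -39 − (-11) = -28°C.
Density altitude = 13000 + 120 × (-28) = 9640 ft.

9640 ft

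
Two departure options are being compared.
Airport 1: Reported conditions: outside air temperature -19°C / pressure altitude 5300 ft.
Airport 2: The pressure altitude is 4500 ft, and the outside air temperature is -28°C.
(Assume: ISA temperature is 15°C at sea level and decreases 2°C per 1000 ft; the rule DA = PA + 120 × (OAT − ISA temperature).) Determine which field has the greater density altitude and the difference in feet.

Airport 1 by 2072 ft

Airport 1: ISA temp = 4.4°C, deviation -23.4°C, DA = 5300 + 120 × (-23.4) = 2492 ft.
Airport 2: ISA temp = 6°C, deviation -34°C, DA = 4500 + 120 × (-34) = 420 ft.
Airport 1 is higher by 2492 − 420 = 2072 ft.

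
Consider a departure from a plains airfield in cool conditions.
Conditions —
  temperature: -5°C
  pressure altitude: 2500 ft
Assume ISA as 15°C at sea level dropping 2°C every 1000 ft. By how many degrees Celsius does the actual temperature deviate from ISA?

ISA temperature at 2500 ft = 15 − 2 × (2500/1000) = 10°C.
Deviation = OAT − ISA = -5 − 10 = -15°C.

ISA-15°C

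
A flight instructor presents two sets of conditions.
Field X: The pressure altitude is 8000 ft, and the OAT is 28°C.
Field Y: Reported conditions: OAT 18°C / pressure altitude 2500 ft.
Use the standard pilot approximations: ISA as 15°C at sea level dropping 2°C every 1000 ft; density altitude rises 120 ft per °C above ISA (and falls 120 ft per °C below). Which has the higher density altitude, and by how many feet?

Field X: ISA temp = -1°C, deviation +29°C, DA = 8000 + 120 × 29 = 11480 ft.
Field Y: ISA temp = 10°C, deviation +8°C, DA = 2500 + 120 × 8 = 3460 ft.
Field X is higher by 11480 − 3460 = 8020 ft.

Field X by 8020 ft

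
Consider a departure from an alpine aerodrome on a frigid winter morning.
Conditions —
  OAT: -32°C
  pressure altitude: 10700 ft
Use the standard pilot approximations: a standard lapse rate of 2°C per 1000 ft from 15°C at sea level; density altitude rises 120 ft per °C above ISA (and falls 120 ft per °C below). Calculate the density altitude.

7628 ft

ISA temperature at 10700 ft = 15 − 2 × (10700/1000) = -6.4°C.
ISA deviation = -32 − (-6.4) = -25.6°C.
Density altitude = 10700 + 120 × (-25.6) = 10700 + (-3072) = 7628 ft.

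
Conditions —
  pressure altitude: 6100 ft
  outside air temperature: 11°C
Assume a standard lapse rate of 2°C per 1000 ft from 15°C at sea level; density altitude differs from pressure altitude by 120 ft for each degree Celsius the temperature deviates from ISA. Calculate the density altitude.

ISA temperature at 6100 ft = 15 − 2 × (6100/1000) = 2.8°C.
ISA deviation = 11 − 2.8 = +8.2°C.
Density altitude = 6100 + 120 × (8.2) = 6100 + (+984) = 7084 ft.

7084 ft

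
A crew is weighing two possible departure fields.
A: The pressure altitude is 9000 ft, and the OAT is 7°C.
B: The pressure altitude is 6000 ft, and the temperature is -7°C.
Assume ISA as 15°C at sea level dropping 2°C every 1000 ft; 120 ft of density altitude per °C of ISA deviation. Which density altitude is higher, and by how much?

A by 5400 ft

A: ISA temp = -3°C, deviation +10°C, DA = 9000 + 120 × 10 = 10200 ft.
B: ISA temp = 3°C, deviation -10°C, DA = 6000 + 120 × (-10) = 4800 ft.
A is higher by 10200 − 4800 = 5400 ft.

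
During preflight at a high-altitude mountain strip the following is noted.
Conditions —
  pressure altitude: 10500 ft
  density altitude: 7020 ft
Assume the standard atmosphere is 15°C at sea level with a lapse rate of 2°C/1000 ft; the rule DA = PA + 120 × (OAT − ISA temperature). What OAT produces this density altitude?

Density altitude − pressure altitude = 7020 − 10500 = -3480 ft.
At 120 ft/°C that is an ISA deviation of -3480/120 = -29°C.
ISA temperature at 10500 ft = 15 − 2 × (10500/1000) = -6°C.
OAT = ISA + deviation = -6 + (-29) = -35°C.

-35°C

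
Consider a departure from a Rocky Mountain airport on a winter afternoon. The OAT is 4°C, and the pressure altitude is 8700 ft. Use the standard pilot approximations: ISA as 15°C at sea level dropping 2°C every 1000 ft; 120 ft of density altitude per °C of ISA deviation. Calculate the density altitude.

ISA temperature at 8700 ft = 15 − 2 × (8700/1000) = -2.4°C.
ISA deviation = 4 − (-2.4) = +6.4°C.
Density altitude = 8700 + 120 × (6.4) = 8700 + (+768) = 9468 ft.

9468 ft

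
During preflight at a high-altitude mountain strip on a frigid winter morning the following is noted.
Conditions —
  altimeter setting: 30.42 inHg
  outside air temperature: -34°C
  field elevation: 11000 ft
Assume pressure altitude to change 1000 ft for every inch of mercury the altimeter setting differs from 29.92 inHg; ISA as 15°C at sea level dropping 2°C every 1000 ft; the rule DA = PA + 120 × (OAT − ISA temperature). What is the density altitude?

Pressure altitude = 11000 + (29.92 − 30.42) × 1000 = 11000 + (-500) = 10500 ft.
ISA temperature at 10500 ft = 15 − 2 × (10500/1000) = -6°C.
ISA deviation = -34 − (-6) = -28°C.
Density altitude = 10500 + 120 × (-28) = 7140 ft.

7140 ft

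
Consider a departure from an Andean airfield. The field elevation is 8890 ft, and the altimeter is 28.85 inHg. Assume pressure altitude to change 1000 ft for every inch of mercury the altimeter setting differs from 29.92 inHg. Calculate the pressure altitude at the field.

Pressure correction = (29.92 − 28.85) × 1000 = +1070 ft.
Pressure altitude = 8890 + (+1070) = 9960 ft.

9960 ft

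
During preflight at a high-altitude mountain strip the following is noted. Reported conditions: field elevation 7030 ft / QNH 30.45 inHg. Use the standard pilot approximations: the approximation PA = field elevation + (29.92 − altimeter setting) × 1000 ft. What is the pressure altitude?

Pressure correction = (29.92 − 30.45) × 1000 = -530 ft.
Pressure altitude = 7030 + (-530) = 6500 ft.

6500 ft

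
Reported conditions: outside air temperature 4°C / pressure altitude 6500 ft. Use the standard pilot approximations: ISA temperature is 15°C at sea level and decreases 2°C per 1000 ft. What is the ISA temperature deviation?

ISA temperature at 6500 ft = 15 − 2 × (6500/1000) = 2°C.
Deviation = OAT − ISA = 4 − 2 = +2°C.

ISA+2°C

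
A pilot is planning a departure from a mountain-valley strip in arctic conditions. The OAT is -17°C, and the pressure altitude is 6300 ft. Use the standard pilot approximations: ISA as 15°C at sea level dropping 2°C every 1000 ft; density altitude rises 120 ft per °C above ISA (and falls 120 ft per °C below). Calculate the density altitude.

3972 ft

ISA temperature at 6300 ft = 15 − 2 × (6300/1000) = 2.4°C.
ISA deviation = -17 − 2.4 = -19.4°C.
Density altitude = 6300 + 120 × (-19.4) = 6300 + (-2328) = 3972 ft.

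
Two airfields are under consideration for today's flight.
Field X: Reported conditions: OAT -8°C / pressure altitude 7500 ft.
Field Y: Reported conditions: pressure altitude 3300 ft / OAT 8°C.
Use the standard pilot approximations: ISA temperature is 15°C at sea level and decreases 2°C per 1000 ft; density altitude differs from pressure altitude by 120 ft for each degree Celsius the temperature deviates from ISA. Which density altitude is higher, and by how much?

Field X by 3288 ft

Field X: ISA temp = 0°C, deviation -8°C, DA = 7500 + 120 × (-8) = 6540 ft.
Field Y: ISA temp = 8.4°C, deviation -0.4°C, DA = 3300 + 120 × (-0.4) = 3252 ft.
Field X is higher by 6540 − 3252 = 3288 ft.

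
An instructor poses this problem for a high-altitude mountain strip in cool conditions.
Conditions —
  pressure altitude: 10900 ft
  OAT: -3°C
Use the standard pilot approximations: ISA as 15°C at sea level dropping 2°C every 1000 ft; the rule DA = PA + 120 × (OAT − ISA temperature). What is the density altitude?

ISA temperature at 10900 ft = 15 − 2 × (10900/1000) = -6.8°C.
ISA deviation = -3 − (-6.8) = +3.8°C.
Density altitude = 10900 + 120 × (3.8) = 10900 + (+456) = 11356 ft.

11356 ft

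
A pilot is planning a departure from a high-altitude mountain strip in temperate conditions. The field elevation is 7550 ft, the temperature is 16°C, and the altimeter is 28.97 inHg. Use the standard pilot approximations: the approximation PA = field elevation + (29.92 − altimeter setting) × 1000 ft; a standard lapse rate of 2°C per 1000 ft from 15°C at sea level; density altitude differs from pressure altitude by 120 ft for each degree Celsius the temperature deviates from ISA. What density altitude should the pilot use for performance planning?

10660 ft

Pressure altitude = 7550 + (29.92 − 28.97) × 1000 = 7550 + (+950) = 8500 ft.
ISA temperature at 8500 ft = 15 − 2 × (8500/1000) = -2°C.
ISA deviation = 16 − (-2) = +18°C.
Density altitude = 8500 + 120 × (18) = 10660 ft.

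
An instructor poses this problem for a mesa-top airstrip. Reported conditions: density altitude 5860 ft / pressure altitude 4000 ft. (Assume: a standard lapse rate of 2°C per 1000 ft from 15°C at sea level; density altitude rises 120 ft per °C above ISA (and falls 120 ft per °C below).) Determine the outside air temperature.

Density altitude − pressure altitude = 5860 − 4000 = +1860 ft.
At 120 ft/°C that is an ISA deviation of 1860/120 = +15.5°C.
ISA temperature at 4000 ft = 15 − 2 × (4000/1000) = 7°C.
OAT = ISA + deviation = 7 + (+15.5) = 22.5°C.

22.5°C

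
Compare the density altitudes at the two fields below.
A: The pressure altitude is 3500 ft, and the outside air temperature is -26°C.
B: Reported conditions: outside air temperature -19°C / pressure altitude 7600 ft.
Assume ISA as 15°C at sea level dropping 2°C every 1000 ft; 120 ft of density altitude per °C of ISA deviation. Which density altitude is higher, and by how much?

B by 5924 ft

A: ISA temp = 8°C, deviation -34°C, DA = 3500 + 120 × (-34) = -580 ft.
B: ISA temp = -0.2°C, deviation -18.8°C, DA = 7600 + 120 × (-18.8) = 5344 ft.
B is higher by 5344 − (-580) = 5924 ft.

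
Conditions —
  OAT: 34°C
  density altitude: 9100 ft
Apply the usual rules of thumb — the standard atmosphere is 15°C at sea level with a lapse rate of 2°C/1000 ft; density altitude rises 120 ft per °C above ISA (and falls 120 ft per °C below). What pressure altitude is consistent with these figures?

5500 ft

DA = PA + 120 × (OAT − (15 − 2·PA/1000)) = PA + 120·OAT − 1800 + 0.24·PA = 1.24·PA + 120·OAT − 1800.
So 1.24·PA = 9100 − 120 × 34 + 1800 = 6820.
PA = 6820 / 1.24 = 5500 ft.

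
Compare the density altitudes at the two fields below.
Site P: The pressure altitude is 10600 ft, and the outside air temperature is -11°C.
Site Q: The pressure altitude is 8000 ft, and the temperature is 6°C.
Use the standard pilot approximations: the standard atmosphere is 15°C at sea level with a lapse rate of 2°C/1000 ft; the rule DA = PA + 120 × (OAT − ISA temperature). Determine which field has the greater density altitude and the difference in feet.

Site P by 1184 ft

Site P: ISA temp = -6.2°C, deviation -4.8°C, DA = 10600 + 120 × (-4.8) = 10024 ft.
Site Q: ISA temp = -1°C, deviation +7°C, DA = 8000 + 120 × 7 = 8840 ft.
Site P is higher by 10024 − 8840 = 1184 ft.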